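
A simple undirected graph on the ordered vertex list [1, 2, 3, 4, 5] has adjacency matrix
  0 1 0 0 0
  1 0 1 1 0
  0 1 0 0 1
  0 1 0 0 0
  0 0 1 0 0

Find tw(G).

A width-1 tree decomposition is:
Bags: B1 = {2, 3}  B2 = {2, 4}  B3 = {1, 2}  B4 = {3, 5}
Tree: B1–B2, B2–B3, B1–B4
Every bag has size at most 2, so the width is 2 − 1 = 1 and tw(G) ≤ 1. G has an edge, so its treewidth is at least 1. Hence tw(G) = 1 exactly.

1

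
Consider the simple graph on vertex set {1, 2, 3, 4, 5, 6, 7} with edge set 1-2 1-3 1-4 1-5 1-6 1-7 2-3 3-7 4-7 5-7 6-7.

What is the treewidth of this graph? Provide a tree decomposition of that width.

Every bag has size at most 3, so the width is 3 − 1 = 2 and tw(G) ≤ 2. For the lower bound, the 3 vertices {1, 2, 3} are pairwise adjacent, and any tree decomposition puts a clique entirely inside one bag — forcing width ≥ 2. The upper and lower bounds meet at 2, so that is the treewidth.

Treewidth 2.
Bags: B1 = {1, 3, 7}  B2 = {1, 5, 7}  B3 = {1, 4, 7}  B4 = {1, 2, 3}  B5 = {1, 6, 7}
Tree: B1–B2, B1–B3, B1–B4, B2–B5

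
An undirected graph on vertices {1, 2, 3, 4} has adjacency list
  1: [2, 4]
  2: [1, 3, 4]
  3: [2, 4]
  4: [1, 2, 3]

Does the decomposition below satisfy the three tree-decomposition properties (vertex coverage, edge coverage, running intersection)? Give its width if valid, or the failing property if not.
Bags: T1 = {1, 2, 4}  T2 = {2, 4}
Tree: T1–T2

A tree decomposition must satisfy three properties: every vertex lies in some bag; for every edge, both endpoints lie together in some bag; and for every vertex, the bags containing it form a connected subtree. Here vertex 3 appears in no bag, so the decomposition is invalid.

No — vertex 3 appears in no bag.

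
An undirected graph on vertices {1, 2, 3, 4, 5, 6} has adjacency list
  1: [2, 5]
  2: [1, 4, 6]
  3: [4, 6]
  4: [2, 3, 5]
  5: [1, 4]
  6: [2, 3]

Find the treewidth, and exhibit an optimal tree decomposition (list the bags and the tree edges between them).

The largest bag has 3 vertices, giving width 2; this decomposition certifies tw(G) ≤ 2. The edges 6–3–4–2–6 form a cycle, so G is not a tree and its treewidth is at least 2. Therefore the treewidth is 2.

Treewidth 2.
One optimal decomposition is:
Bags: B1 = {2, 3, 6}  B2 = {2, 3, 4}  B3 = {1, 2, 4}  B4 = {1, 4, 5}
Tree: B1–B2, B2–B3, B3–B4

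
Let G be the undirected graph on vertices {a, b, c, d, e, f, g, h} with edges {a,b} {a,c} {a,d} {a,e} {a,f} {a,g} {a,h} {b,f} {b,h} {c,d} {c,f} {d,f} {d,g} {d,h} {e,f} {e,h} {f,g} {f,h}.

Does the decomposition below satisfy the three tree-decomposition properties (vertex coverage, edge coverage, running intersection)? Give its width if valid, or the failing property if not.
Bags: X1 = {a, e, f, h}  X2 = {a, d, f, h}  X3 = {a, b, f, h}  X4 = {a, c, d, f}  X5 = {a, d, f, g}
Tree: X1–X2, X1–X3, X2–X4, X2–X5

Every vertex of G appears in some bag (union = {a, b, c, d, e, f, g, h}); every edge is covered by a bag; and for each vertex v the set of bags containing v is connected in the bag tree. The decomposition is therefore valid. The largest bag has 4 vertices, so the width is 3.

Yes; width 3.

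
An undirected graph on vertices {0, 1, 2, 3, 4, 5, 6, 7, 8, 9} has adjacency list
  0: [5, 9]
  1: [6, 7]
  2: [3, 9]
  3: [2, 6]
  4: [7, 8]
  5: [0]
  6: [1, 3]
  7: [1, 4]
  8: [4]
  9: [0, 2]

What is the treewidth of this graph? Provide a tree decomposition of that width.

The largest bag has 2 vertices, giving width 1; this decomposition certifies tw(G) ≤ 1. Since G has at least one edge (e.g. 8–4), it is not an edgeless graph, so tw(G) ≥ 1. The upper and lower bounds meet at 1, so that is the treewidth.

Treewidth 1.
One such decomposition:
Bags: B1 = {4, 8}  B2 = {4, 7}  B3 = {1, 7}  B4 = {1, 6}  B5 = {3, 6}  B6 = {2, 3}  B7 = {2, 9}  B8 = {0, 9}  B9 = {0, 5}
Tree: B1–B2, B2–B3, B3–B4, B4–B5, B5–B6, B6–B7, B7–B8, B8–B9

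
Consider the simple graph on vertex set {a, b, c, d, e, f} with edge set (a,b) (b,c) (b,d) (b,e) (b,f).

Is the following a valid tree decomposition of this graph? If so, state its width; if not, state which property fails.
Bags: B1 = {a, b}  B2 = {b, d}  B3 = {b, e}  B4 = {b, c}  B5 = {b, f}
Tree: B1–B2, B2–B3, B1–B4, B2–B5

Yes; width 1.

Every vertex of G appears in some bag (union = {a, b, c, d, e, f}); every edge is covered by a bag; and for each vertex v the set of bags containing v is connected in the bag tree. The decomposition is therefore valid. The largest bag has 2 vertices, so the width is 1.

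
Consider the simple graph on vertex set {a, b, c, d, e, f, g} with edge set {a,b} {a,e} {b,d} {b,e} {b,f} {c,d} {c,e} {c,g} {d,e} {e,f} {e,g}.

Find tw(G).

2

A width-2 tree decomposition is:
Bags: B1 = {c, d, e}  B2 = {b, d, e}  B3 = {c, e, g}  B4 = {a, b, e}  B5 = {b, e, f}
Tree: B1–B2, B1–B3, B2–B4, B4–B5
Every bag has size at most 3, so the width is 3 − 1 = 2 and tw(G) ≤ 2. Conversely, {c, e, g} is a clique of size 3, and the vertices of any clique must share a bag in every tree decomposition; so some bag has ≥ 3 vertices and tw(G) ≥ 2. Hence tw(G) = 2 exactly.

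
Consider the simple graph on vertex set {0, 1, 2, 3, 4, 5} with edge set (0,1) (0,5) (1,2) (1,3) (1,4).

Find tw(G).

A width-1 tree decomposition is:
Bags: B1 = {1, 2}  B2 = {1, 4}  B3 = {0, 1}  B4 = {0, 5}  B5 = {1, 3}
Tree: B1–B2, B1–B3, B3–B4, B3–B5
The largest bag has 2 vertices, giving width 1; this decomposition certifies tw(G) ≤ 1. Since G has at least one edge (e.g. 1–2), it is not an edgeless graph, so tw(G) ≥ 1. Hence tw(G) = 1 exactly.

1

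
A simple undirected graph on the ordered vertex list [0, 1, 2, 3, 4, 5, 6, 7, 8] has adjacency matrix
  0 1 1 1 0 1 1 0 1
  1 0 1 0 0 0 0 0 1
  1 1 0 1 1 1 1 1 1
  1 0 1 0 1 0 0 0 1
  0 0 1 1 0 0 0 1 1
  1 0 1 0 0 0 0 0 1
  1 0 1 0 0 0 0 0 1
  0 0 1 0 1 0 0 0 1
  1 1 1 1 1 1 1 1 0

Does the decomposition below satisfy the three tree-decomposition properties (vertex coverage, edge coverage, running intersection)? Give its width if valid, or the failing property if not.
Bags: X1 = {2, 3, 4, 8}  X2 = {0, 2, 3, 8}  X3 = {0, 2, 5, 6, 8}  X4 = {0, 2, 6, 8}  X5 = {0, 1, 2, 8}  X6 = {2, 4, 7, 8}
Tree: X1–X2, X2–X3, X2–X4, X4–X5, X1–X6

A tree decomposition must satisfy three properties: every vertex lies in some bag; for every edge, both endpoints lie together in some bag; and for every vertex, the bags containing it form a connected subtree. Here bags containing vertex 6 are not connected in the tree, so the decomposition is invalid.

No — bags containing vertex 6 are not connected in the tree.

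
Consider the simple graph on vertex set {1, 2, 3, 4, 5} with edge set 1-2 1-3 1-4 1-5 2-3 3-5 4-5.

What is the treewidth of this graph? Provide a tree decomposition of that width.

Treewidth 2.
One such decomposition:
Bags: B1 = {1, 3, 5}  B2 = {1, 2, 3}  B3 = {1, 4, 5}
Tree: B1–B2, B1–B3

Each bag holds 3 vertices, so the decomposition has width 2, which upper-bounds the treewidth. For the lower bound, the 3 vertices {1, 2, 3} are pairwise adjacent, and any tree decomposition puts a clique entirely inside one bag — forcing width ≥ 2. The upper and lower bounds meet at 2, so that is the treewidth.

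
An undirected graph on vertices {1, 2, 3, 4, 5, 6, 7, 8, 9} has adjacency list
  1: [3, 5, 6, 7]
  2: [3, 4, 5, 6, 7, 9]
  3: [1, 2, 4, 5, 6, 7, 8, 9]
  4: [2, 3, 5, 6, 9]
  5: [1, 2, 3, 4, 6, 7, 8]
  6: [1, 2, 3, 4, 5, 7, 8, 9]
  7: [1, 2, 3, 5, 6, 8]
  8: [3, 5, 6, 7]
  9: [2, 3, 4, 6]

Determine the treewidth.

4

A width-4 tree decomposition is:
Bags: B1 = {2, 3, 4, 5, 6}  B2 = {2, 3, 5, 6, 7}  B3 = {1, 3, 5, 6, 7}  B4 = {3, 5, 6, 7, 8}  B5 = {2, 3, 4, 6, 9}
Tree: B1–B2, B2–B3, B3–B4, B1–B5
Each bag holds 5 vertices, so the decomposition has width 4, which upper-bounds the treewidth. On the other hand G contains the 5-clique {2, 3, 4, 6, 9}. A clique must lie in a single bag of any decomposition, so no decomposition can have width below 4. The upper and lower bounds meet at 4, so that is the treewidth.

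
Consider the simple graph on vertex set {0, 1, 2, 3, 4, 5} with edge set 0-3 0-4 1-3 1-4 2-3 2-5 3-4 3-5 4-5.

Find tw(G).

2

A width-2 tree decomposition is:
Bags: B1 = {3, 4, 5}  B2 = {0, 3, 4}  B3 = {2, 3, 5}  B4 = {1, 3, 4}
Tree: B1–B2, B1–B3, B1–B4
Each bag holds 3 vertices, so the decomposition has width 2, which upper-bounds the treewidth. On the other hand G contains the 3-clique {2, 3, 5}. A clique must lie in a single bag of any decomposition, so no decomposition can have width below 2. Therefore the treewidth is 2.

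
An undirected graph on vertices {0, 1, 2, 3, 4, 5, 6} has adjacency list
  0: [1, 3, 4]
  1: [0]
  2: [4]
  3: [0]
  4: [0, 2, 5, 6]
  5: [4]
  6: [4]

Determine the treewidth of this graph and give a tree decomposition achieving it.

Treewidth 1.
One optimal decomposition is:
Bags: B1 = {4, 5}  B2 = {4, 6}  B3 = {0, 4}  B4 = {0, 3}  B5 = {2, 4}  B6 = {0, 1}
Tree: B1–B2, B1–B3, B3–B4, B2–B5, B3–B6

Each bag holds 2 vertices, so the decomposition has width 1, which upper-bounds the treewidth. G has an edge, so its treewidth is at least 1. The upper and lower bounds meet at 1, so that is the treewidth.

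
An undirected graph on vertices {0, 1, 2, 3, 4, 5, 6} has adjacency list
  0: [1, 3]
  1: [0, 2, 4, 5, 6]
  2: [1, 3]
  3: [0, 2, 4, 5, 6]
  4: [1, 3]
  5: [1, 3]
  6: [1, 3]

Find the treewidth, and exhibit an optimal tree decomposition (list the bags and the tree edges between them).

Treewidth 2.
Bags: B1 = {1, 3, 6}  B2 = {1, 2, 3}  B3 = {1, 3, 5}  B4 = {0, 1, 3}  B5 = {1, 3, 4}
Tree: B1–B2, B2–B3, B3–B4, B4–B5

Every bag has size at most 3, so the width is 3 − 1 = 2 and tw(G) ≤ 2. Since 1–6–3–2–1 is a cycle in G, G is not acyclic. Forests are exactly the graphs of treewidth ≤ 1, so tw(G) ≥ 2. Hence tw(G) = 2 exactly.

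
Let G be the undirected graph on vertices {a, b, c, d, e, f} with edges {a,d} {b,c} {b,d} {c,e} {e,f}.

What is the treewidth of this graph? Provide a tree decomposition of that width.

Treewidth 1.
One such decomposition:
Bags: B1 = {a, d}  B2 = {b, d}  B3 = {b, c}  B4 = {c, e}  B5 = {e, f}
Tree: B1–B2, B2–B3, B3–B4, B4–B5

Each bag holds 2 vertices, so the decomposition has width 1, which upper-bounds the treewidth. Any graph with an edge has treewidth ≥ 1, and G has the edge a–d. Combining the bounds, tw(G) = 1.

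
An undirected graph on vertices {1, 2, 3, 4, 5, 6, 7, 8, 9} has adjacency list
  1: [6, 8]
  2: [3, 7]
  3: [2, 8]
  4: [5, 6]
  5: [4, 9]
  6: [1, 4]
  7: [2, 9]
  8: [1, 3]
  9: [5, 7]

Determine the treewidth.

2

A width-2 tree decomposition is:
Bags: B1 = {5, 7, 9}  B2 = {2, 5, 7}  B3 = {2, 3, 5}  B4 = {3, 5, 8}  B5 = {1, 5, 8}  B6 = {1, 5, 6}  B7 = {4, 5, 6}
Tree: B1–B2, B2–B3, B3–B4, B4–B5, B5–B6, B6–B7
Each bag holds 3 vertices, so the decomposition has width 2, which upper-bounds the treewidth. Since 5–9–7–2–3–8–1–6–4–5 is a cycle in G, G is not acyclic. Forests are exactly the graphs of treewidth ≤ 1, so tw(G) ≥ 2. Therefore the treewidth is 2.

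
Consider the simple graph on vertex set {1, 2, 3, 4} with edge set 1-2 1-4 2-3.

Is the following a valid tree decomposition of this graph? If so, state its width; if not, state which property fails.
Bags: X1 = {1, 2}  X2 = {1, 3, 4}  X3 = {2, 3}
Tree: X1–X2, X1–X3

A tree decomposition must satisfy three properties: every vertex lies in some bag; for every edge, both endpoints lie together in some bag; and for every vertex, the bags containing it form a connected subtree. Here bags containing vertex 3 are not connected in the tree, so the decomposition is invalid.

No — bags containing vertex 3 are not connected in the tree.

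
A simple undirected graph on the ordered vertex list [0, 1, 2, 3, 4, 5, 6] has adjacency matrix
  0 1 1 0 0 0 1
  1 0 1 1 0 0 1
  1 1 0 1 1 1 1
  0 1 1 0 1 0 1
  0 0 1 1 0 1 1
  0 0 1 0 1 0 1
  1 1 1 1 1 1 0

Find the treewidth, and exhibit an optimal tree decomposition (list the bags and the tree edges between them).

Treewidth 3.
Bags: B1 = {1, 2, 3, 6}  B2 = {2, 3, 4, 6}  B3 = {0, 1, 2, 6}  B4 = {2, 4, 5, 6}
Tree: B1–B2, B1–B3, B2–B4

Every bag has size at most 4, so the width is 4 − 1 = 3 and tw(G) ≤ 3. Conversely, {0, 1, 2, 6} is a clique of size 4, and the vertices of any clique must share a bag in every tree decomposition; so some bag has ≥ 4 vertices and tw(G) ≥ 3. Therefore the treewidth is 3.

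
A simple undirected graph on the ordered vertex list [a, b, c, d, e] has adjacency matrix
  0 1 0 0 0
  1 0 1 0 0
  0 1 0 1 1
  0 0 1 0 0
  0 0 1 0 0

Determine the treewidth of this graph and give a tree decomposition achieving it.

The largest bag has 2 vertices, giving width 1; this decomposition certifies tw(G) ≤ 1. G has an edge, so its treewidth is at least 1. Therefore the treewidth is 1.

Treewidth 1.
Bags: B1 = {c, e}  B2 = {b, c}  B3 = {a, b}  B4 = {c, d}
Tree: B1–B2, B2–B3, B1–B4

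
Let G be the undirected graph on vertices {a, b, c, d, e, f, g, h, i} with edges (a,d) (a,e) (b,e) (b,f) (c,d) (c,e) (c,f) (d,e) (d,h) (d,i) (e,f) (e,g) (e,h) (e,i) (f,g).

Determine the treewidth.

2

A width-2 tree decomposition is:
Bags: B1 = {c, d, e}  B2 = {c, e, f}  B3 = {e, f, g}  B4 = {a, d, e}  B5 = {d, e, h}  B6 = {b, e, f}  B7 = {d, e, i}
Tree: B1–B2, B2–B3, B1–B4, B4–B5, B2–B6, B1–B7
Every bag has size at most 3, so the width is 3 − 1 = 2 and tw(G) ≤ 2. For the lower bound, the 3 vertices {d, e, h} are pairwise adjacent, and any tree decomposition puts a clique entirely inside one bag — forcing width ≥ 2. Hence tw(G) = 2 exactly.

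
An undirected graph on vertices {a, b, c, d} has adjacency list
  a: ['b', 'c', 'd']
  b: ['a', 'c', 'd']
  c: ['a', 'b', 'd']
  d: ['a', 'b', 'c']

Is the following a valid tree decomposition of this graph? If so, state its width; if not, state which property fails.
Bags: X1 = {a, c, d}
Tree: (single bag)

No — vertex b appears in no bag.

A tree decomposition must satisfy three properties: every vertex lies in some bag; for every edge, both endpoints lie together in some bag; and for every vertex, the bags containing it form a connected subtree. Here vertex b appears in no bag, so the decomposition is invalid.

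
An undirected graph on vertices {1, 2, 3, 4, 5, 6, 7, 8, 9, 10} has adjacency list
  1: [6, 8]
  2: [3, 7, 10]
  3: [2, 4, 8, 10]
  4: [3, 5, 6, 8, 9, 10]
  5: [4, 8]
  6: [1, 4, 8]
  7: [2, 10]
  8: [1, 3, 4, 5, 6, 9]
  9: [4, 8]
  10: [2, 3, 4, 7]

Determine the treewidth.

A width-2 tree decomposition is:
Bags: B1 = {3, 4, 8}  B2 = {3, 4, 10}  B3 = {4, 6, 8}  B4 = {2, 3, 10}  B5 = {4, 8, 9}  B6 = {4, 5, 8}  B7 = {1, 6, 8}  B8 = {2, 7, 10}
Tree: B1–B2, B1–B3, B2–B4, B1–B5, B5–B6, B3–B7, B4–B8
Every bag has size at most 3, so the width is 3 − 1 = 2 and tw(G) ≤ 2. For the lower bound, the 3 vertices {1, 6, 8} are pairwise adjacent, and any tree decomposition puts a clique entirely inside one bag — forcing width ≥ 2. The upper and lower bounds meet at 2, so that is the treewidth.

2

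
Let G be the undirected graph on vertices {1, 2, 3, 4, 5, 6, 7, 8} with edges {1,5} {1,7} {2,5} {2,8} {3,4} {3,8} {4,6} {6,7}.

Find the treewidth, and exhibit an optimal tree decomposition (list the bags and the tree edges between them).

Treewidth 2.
One optimal decomposition is:
Bags: B1 = {3, 4, 8}  B2 = {2, 4, 8}  B3 = {2, 4, 5}  B4 = {1, 4, 5}  B5 = {1, 4, 7}  B6 = {4, 6, 7}
Tree: B1–B2, B2–B3, B3–B4, B4–B5, B5–B6

The largest bag has 3 vertices, giving width 2; this decomposition certifies tw(G) ≤ 2. Since 4–3–8–2–5–1–7–6–4 is a cycle in G, G is not acyclic. Forests are exactly the graphs of treewidth ≤ 1, so tw(G) ≥ 2. Combining the bounds, tw(G) = 2.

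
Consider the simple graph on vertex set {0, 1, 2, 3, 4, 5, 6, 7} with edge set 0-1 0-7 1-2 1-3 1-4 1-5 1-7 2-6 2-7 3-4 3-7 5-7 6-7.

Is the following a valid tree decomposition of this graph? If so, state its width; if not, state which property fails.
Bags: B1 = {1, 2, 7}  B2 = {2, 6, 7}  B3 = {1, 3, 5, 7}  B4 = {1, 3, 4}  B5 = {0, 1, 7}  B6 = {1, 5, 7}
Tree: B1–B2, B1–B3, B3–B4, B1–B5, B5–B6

A tree decomposition must satisfy three properties: every vertex lies in some bag; for every edge, both endpoints lie together in some bag; and for every vertex, the bags containing it form a connected subtree. Here bags containing vertex 5 are not connected in the tree, so the decomposition is invalid.

No — bags containing vertex 5 are not connected in the tree.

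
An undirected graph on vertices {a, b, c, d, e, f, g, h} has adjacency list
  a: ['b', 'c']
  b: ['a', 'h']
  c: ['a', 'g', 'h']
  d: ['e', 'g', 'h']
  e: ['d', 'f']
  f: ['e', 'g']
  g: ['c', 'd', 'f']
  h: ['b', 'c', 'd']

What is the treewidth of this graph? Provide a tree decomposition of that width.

Each bag holds 3 vertices, so the decomposition has width 2, which upper-bounds the treewidth. Since b–a–c–h–b is a cycle in G, G is not acyclic. Forests are exactly the graphs of treewidth ≤ 1, so tw(G) ≥ 2. Therefore the treewidth is 2.

Treewidth 2.
Bags: B1 = {a, b, h}  B2 = {a, c, h}  B3 = {c, d, h}  B4 = {c, d, g}  B5 = {d, e, g}  B6 = {e, f, g}
Tree: B1–B2, B2–B3, B3–B4, B4–B5, B5–B6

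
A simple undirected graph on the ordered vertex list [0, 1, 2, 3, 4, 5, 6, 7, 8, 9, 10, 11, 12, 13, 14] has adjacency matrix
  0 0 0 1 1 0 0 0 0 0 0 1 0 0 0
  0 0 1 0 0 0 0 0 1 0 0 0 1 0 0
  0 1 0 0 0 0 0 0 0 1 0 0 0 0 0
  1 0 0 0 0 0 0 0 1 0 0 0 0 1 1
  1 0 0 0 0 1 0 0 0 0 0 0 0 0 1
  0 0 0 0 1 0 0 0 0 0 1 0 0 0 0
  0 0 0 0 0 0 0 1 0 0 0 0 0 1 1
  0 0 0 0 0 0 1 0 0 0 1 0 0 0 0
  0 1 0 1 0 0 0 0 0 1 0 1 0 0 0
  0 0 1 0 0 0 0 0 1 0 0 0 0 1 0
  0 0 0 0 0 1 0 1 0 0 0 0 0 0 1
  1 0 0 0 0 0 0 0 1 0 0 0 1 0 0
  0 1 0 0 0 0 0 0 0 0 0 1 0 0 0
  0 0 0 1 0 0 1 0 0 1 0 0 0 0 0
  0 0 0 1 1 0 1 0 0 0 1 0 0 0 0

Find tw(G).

3

A width-3 tree decomposition is:
Bags: B1 = {1, 2, 9, 12}  B2 = {1, 8, 9, 12}  B3 = {8, 9, 11, 12}  B4 = {8, 9, 11, 13}  B5 = {3, 8, 11, 13}  B6 = {0, 3, 11, 13}  B7 = {0, 3, 6, 13}  B8 = {0, 3, 6, 14}  B9 = {0, 4, 6, 14}  B10 = {4, 6, 7, 14}  B11 = {4, 7, 10, 14}  B12 = {4, 5, 7, 10}
Tree: B1–B2, B2–B3, B3–B4, B4–B5, B5–B6, B6–B7, B7–B8, B8–B9, B9–B10, B10–B11, B11–B12
The largest bag has 4 vertices, giving width 3; this decomposition certifies tw(G) ≤ 3. For the lower bound: the 4 vertex sets {1,2,12}, {9}, {8}, {0,3,11,13} are disjoint, each induces a connected subgraph, and every pair is joined by at least one edge of G. Contracting each set to a single vertex therefore yields K_{4} as a minor, and since treewidth is minor-monotone, tw(G) ≥ tw(K_{4}) = 3. The upper and lower bounds meet at 3, so that is the treewidth.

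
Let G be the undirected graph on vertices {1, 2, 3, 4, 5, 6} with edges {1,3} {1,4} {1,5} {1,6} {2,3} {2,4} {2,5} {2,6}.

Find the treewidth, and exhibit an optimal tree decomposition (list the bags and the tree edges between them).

Each bag holds 3 vertices, so the decomposition has width 2, which upper-bounds the treewidth. Since 3–2–6–1–3 is a cycle in G, G is not acyclic. Forests are exactly the graphs of treewidth ≤ 1, so tw(G) ≥ 2. Combining the bounds, tw(G) = 2.

Treewidth 2.
Bags: B1 = {1, 2, 3}  B2 = {1, 2, 6}  B3 = {1, 2, 5}  B4 = {1, 2, 4}
Tree: B1–B2, B2–B3, B3–B4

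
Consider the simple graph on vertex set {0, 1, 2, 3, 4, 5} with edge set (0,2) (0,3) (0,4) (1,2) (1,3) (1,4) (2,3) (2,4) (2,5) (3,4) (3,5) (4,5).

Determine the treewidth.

3

A width-3 tree decomposition is:
Bags: B1 = {0, 2, 3, 4}  B2 = {1, 2, 3, 4}  B3 = {2, 3, 4, 5}
Tree: B1–B2, B1–B3
Every bag has size at most 4, so the width is 4 − 1 = 3 and tw(G) ≤ 3. For the lower bound, the 4 vertices {0, 2, 3, 4} are pairwise adjacent, and any tree decomposition puts a clique entirely inside one bag — forcing width ≥ 3. Hence tw(G) = 3 exactly.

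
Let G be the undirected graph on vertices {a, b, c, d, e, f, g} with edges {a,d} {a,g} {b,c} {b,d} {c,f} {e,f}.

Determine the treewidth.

A width-1 tree decomposition is:
Bags: B1 = {a, g}  B2 = {a, d}  B3 = {b, d}  B4 = {b, c}  B5 = {c, f}  B6 = {e, f}
Tree: B1–B2, B2–B3, B3–B4, B4–B5, B5–B6
Each bag holds 2 vertices, so the decomposition has width 1, which upper-bounds the treewidth. Since G has at least one edge (e.g. g–a), it is not an edgeless graph, so tw(G) ≥ 1. Combining the bounds, tw(G) = 1.

1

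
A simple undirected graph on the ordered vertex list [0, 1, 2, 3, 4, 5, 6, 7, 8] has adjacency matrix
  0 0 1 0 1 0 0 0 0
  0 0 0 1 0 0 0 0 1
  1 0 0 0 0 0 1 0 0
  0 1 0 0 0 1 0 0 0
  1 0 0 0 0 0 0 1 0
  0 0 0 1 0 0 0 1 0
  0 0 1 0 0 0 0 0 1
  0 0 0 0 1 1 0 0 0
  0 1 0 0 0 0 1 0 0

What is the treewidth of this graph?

2

A width-2 tree decomposition is:
Bags: B1 = {1, 6, 8}  B2 = {1, 2, 6}  B3 = {0, 1, 2}  B4 = {0, 1, 4}  B5 = {1, 4, 7}  B6 = {1, 5, 7}  B7 = {1, 3, 5}
Tree: B1–B2, B2–B3, B3–B4, B4–B5, B5–B6, B6–B7
The largest bag has 3 vertices, giving width 2; this decomposition certifies tw(G) ≤ 2. Since 1–8–6–2–0–4–7–5–3–1 is a cycle in G, G is not acyclic. Forests are exactly the graphs of treewidth ≤ 1, so tw(G) ≥ 2. Therefore the treewidth is 2.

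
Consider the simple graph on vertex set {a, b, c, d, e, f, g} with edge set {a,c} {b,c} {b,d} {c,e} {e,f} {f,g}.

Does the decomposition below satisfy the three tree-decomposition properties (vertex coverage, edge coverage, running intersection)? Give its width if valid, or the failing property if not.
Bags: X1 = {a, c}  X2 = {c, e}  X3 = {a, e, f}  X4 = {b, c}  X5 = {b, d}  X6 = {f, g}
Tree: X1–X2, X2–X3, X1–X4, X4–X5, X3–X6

A tree decomposition must satisfy three properties: every vertex lies in some bag; for every edge, both endpoints lie together in some bag; and for every vertex, the bags containing it form a connected subtree. Here bags containing vertex a are not connected in the tree, so the decomposition is invalid.

No — bags containing vertex a are not connected in the tree.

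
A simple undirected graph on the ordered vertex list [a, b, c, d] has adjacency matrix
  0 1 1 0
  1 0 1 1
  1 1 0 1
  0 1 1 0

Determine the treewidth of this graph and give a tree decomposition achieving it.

Treewidth 2.
One optimal decomposition is:
Bags: B1 = {a, b, c}  B2 = {b, c, d}
Tree: B1–B2

Each bag holds 3 vertices, so the decomposition has width 2, which upper-bounds the treewidth. For the lower bound, the 3 vertices {b, c, d} are pairwise adjacent, and any tree decomposition puts a clique entirely inside one bag — forcing width ≥ 2. Combining the bounds, tw(G) = 2.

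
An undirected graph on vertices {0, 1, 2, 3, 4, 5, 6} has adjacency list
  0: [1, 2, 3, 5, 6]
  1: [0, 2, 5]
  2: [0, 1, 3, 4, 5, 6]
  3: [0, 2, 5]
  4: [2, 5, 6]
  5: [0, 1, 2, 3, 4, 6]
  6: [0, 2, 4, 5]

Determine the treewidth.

3

A width-3 tree decomposition is:
Bags: B1 = {0, 2, 5, 6}  B2 = {2, 4, 5, 6}  B3 = {0, 1, 2, 5}  B4 = {0, 2, 3, 5}
Tree: B1–B2, B1–B3, B1–B4
Every bag has size at most 4, so the width is 4 − 1 = 3 and tw(G) ≤ 3. For the lower bound, the 4 vertices {0, 1, 2, 5} are pairwise adjacent, and any tree decomposition puts a clique entirely inside one bag — forcing width ≥ 3. Therefore the treewidth is 3.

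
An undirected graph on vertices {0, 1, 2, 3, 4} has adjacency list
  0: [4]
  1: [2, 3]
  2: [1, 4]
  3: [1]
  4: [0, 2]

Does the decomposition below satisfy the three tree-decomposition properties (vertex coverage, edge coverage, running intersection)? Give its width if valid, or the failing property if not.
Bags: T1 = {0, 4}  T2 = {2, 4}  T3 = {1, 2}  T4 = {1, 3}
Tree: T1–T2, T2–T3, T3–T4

Vertex coverage: the bags together contain {0, 1, 2, 3, 4}, the full vertex set. Edge coverage: each edge of G has both endpoints in at least one bag. Running intersection: for every vertex, the bags containing it form a connected subtree. All three properties hold, so this is a valid tree decomposition of width max|bag| − 1 = 1, and hence tw(G) ≤ 1.

Yes; width 1.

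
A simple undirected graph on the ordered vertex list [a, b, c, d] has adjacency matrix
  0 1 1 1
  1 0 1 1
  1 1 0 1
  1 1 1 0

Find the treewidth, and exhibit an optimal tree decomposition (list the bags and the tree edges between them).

Treewidth 3.
One optimal decomposition is:
Bags: B1 = {a, b, c, d}
Tree: (single bag)

A single bag containing all 4 vertices is trivially a valid decomposition of width 3. For the lower bound, the 4 vertices {a, b, c, d} are pairwise adjacent, and any tree decomposition puts a clique entirely inside one bag — forcing width ≥ 3. Combining the bounds, tw(G) = 3.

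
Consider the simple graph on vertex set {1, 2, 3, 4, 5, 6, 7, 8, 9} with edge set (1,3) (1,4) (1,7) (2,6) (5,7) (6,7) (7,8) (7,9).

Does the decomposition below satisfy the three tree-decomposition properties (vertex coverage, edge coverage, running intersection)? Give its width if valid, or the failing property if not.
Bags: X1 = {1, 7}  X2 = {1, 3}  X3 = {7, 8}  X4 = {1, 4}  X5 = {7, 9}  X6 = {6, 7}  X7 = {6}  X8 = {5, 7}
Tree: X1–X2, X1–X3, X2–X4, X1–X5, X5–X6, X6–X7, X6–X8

A tree decomposition must satisfy three properties: every vertex lies in some bag; for every edge, both endpoints lie together in some bag; and for every vertex, the bags containing it form a connected subtree. Here vertex 2 appears in no bag, so the decomposition is invalid.

No — vertex 2 appears in no bag.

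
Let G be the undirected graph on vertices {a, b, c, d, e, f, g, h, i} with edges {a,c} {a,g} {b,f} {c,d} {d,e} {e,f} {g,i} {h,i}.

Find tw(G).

A width-1 tree decomposition is:
Bags: B1 = {b, f}  B2 = {e, f}  B3 = {d, e}  B4 = {c, d}  B5 = {a, c}  B6 = {a, g}  B7 = {g, i}  B8 = {h, i}
Tree: B1–B2, B2–B3, B3–B4, B4–B5, B5–B6, B6–B7, B7–B8
The largest bag has 2 vertices, giving width 1; this decomposition certifies tw(G) ≤ 1. Any graph with an edge has treewidth ≥ 1, and G has the edge b–f. The upper and lower bounds meet at 1, so that is the treewidth.

1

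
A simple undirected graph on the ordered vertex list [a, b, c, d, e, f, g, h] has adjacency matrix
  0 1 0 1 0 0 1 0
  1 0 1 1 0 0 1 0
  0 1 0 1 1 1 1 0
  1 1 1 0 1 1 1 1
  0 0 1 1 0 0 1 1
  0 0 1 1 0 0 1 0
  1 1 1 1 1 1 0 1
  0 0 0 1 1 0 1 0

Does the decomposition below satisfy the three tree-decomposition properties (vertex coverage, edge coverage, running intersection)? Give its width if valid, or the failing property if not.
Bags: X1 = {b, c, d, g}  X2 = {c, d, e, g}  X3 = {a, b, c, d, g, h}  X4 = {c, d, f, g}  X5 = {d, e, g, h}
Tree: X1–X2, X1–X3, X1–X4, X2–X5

A tree decomposition must satisfy three properties: every vertex lies in some bag; for every edge, both endpoints lie together in some bag; and for every vertex, the bags containing it form a connected subtree. Here bags containing vertex h are not connected in the tree, so the decomposition is invalid.

No — bags containing vertex h are not connected in the tree.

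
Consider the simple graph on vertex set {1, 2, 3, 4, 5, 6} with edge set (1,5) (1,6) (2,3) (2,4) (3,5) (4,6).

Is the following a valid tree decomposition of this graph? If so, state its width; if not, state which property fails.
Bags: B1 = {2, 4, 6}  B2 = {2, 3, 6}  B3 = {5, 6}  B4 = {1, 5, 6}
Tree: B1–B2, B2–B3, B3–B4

A tree decomposition must satisfy three properties: every vertex lies in some bag; for every edge, both endpoints lie together in some bag; and for every vertex, the bags containing it form a connected subtree. Here edge (3,5) lies in no bag, so the decomposition is invalid.

No — edge (3,5) lies in no bag.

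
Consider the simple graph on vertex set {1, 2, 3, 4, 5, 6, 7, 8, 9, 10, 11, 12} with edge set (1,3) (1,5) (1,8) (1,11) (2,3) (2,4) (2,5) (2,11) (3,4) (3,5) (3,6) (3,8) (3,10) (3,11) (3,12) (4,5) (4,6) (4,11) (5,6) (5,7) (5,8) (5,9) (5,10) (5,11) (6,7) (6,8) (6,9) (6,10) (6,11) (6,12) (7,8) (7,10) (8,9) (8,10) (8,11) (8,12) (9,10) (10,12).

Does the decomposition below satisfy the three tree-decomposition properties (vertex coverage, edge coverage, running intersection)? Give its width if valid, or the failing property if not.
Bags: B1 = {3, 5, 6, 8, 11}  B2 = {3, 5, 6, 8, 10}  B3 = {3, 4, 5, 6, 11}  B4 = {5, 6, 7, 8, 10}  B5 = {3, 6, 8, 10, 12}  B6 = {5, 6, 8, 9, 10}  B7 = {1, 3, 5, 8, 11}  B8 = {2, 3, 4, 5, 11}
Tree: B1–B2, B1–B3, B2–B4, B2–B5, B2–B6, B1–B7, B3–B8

Yes; width 4.

Vertex coverage: the bags together contain {1, 2, 3, 4, 5, 6, 7, 8, 9, 10, 11, 12}, the full vertex set. Edge coverage: each edge of G has both endpoints in at least one bag. Running intersection: for every vertex, the bags containing it form a connected subtree. All three properties hold, so this is a valid tree decomposition of width max|bag| − 1 = 4, and hence tw(G) ≤ 4.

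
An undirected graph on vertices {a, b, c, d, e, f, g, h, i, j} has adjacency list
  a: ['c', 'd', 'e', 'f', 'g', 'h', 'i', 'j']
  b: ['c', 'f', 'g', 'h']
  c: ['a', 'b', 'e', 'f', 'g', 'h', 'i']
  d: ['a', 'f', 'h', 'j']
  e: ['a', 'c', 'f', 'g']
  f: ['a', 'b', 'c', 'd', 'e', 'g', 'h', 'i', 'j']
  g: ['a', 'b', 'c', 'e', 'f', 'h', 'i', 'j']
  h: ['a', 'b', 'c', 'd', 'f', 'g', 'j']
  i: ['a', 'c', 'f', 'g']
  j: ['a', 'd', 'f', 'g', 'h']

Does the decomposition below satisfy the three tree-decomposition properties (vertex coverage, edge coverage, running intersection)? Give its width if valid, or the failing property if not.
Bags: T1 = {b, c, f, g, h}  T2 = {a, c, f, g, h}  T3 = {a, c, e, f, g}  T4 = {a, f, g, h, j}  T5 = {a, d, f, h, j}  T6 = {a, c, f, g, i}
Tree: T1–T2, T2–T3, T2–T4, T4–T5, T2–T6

Every vertex of G appears in some bag (union = {a, b, c, d, e, f, g, h, i, j}); every edge is covered by a bag; and for each vertex v the set of bags containing v is connected in the bag tree. The decomposition is therefore valid. The largest bag has 5 vertices, so the width is 4.

Yes; width 4.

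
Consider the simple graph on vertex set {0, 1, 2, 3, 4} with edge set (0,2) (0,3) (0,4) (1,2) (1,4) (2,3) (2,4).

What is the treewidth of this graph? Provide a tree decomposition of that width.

Treewidth 2.
Bags: B1 = {0, 2, 3}  B2 = {0, 2, 4}  B3 = {1, 2, 4}
Tree: B1–B2, B2–B3

Each bag holds 3 vertices, so the decomposition has width 2, which upper-bounds the treewidth. Conversely, {0, 2, 3} is a clique of size 3, and the vertices of any clique must share a bag in every tree decomposition; so some bag has ≥ 3 vertices and tw(G) ≥ 2. The upper and lower bounds meet at 2, so that is the treewidth.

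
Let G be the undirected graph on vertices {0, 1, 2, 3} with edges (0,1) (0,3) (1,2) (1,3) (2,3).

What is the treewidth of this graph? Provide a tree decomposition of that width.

Each bag holds 3 vertices, so the decomposition has width 2, which upper-bounds the treewidth. Conversely, {0, 1, 3} is a clique of size 3, and the vertices of any clique must share a bag in every tree decomposition; so some bag has ≥ 3 vertices and tw(G) ≥ 2. Combining the bounds, tw(G) = 2.

Treewidth 2.
One such decomposition:
Bags: B1 = {1, 2, 3}  B2 = {0, 1, 3}
Tree: B1–B2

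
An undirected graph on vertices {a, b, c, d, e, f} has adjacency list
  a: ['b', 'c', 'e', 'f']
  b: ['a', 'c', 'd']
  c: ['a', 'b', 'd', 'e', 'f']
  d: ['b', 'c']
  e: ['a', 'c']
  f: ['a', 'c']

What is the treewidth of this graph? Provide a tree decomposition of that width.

Treewidth 2.
One optimal decomposition is:
Bags: B1 = {a, b, c}  B2 = {a, c, f}  B3 = {b, c, d}  B4 = {a, c, e}
Tree: B1–B2, B1–B3, B2–B4

Every bag has size at most 3, so the width is 3 − 1 = 2 and tw(G) ≤ 2. For the lower bound, the 3 vertices {b, c, d} are pairwise adjacent, and any tree decomposition puts a clique entirely inside one bag — forcing width ≥ 2. The upper and lower bounds meet at 2, so that is the treewidth.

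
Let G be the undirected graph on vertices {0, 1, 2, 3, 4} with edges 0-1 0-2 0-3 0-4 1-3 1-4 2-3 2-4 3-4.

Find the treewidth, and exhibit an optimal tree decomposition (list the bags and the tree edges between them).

Every bag has size at most 4, so the width is 4 − 1 = 3 and tw(G) ≤ 3. For the lower bound, the 4 vertices {0, 1, 3, 4} are pairwise adjacent, and any tree decomposition puts a clique entirely inside one bag — forcing width ≥ 3. Therefore the treewidth is 3.

Treewidth 3.
Bags: B1 = {0, 1, 3, 4}  B2 = {0, 2, 3, 4}
Tree: B1–B2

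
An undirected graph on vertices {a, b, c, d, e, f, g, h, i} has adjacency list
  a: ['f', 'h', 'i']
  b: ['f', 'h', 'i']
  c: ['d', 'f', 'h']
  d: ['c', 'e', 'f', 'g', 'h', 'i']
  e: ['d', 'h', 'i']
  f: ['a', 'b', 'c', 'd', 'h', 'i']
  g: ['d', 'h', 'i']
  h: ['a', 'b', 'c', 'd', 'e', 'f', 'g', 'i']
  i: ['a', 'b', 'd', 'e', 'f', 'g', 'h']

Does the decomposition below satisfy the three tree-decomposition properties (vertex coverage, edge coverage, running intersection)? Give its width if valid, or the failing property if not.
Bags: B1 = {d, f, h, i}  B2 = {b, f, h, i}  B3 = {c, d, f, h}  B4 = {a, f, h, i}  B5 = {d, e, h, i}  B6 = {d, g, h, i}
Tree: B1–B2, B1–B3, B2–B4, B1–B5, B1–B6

Every vertex of G appears in some bag (union = {a, b, c, d, e, f, g, h, i}); every edge is covered by a bag; and for each vertex v the set of bags containing v is connected in the bag tree. The decomposition is therefore valid. The largest bag has 4 vertices, so the width is 3.

Yes; width 3.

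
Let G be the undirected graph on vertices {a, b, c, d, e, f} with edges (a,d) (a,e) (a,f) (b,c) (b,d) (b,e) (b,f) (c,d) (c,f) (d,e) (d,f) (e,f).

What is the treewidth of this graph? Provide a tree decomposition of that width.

Every bag has size at most 4, so the width is 4 − 1 = 3 and tw(G) ≤ 3. Conversely, {a, d, e, f} is a clique of size 4, and the vertices of any clique must share a bag in every tree decomposition; so some bag has ≥ 4 vertices and tw(G) ≥ 3. Combining the bounds, tw(G) = 3.

Treewidth 3.
One optimal decomposition is:
Bags: B1 = {a, d, e, f}  B2 = {b, d, e, f}  B3 = {b, c, d, f}
Tree: B1–B2, B2–B3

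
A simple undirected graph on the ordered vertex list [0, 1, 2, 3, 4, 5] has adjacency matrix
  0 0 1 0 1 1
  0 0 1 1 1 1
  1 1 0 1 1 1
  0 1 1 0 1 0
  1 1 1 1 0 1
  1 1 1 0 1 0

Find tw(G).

A width-3 tree decomposition is:
Bags: B1 = {1, 2, 4, 5}  B2 = {0, 2, 4, 5}  B3 = {1, 2, 3, 4}
Tree: B1–B2, B1–B3
Every bag has size at most 4, so the width is 4 − 1 = 3 and tw(G) ≤ 3. Conversely, {0, 2, 4, 5} is a clique of size 4, and the vertices of any clique must share a bag in every tree decomposition; so some bag has ≥ 4 vertices and tw(G) ≥ 3. Combining the bounds, tw(G) = 3.

3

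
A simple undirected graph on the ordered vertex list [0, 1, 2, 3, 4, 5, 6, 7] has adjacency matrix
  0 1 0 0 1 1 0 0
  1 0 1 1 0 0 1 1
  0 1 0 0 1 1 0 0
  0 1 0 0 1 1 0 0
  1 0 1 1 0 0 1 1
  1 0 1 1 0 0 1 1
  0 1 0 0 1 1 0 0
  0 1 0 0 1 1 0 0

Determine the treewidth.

A width-3 tree decomposition is:
Bags: B1 = {1, 4, 5, 6}  B2 = {1, 3, 4, 5}  B3 = {1, 4, 5, 7}  B4 = {0, 1, 4, 5}  B5 = {1, 2, 4, 5}
Tree: B1–B2, B2–B3, B3–B4, B4–B5
The largest bag has 4 vertices, giving width 3; this decomposition certifies tw(G) ≤ 3. For the lower bound: the 4 vertex sets {4,6}, {1,3}, {5}, {7} are disjoint, each induces a connected subgraph, and every pair is joined by at least one edge of G. Contracting each set to a single vertex therefore yields K_{4} as a minor, and since treewidth is minor-monotone, tw(G) ≥ tw(K_{4}) = 3. Therefore the treewidth is 3.

3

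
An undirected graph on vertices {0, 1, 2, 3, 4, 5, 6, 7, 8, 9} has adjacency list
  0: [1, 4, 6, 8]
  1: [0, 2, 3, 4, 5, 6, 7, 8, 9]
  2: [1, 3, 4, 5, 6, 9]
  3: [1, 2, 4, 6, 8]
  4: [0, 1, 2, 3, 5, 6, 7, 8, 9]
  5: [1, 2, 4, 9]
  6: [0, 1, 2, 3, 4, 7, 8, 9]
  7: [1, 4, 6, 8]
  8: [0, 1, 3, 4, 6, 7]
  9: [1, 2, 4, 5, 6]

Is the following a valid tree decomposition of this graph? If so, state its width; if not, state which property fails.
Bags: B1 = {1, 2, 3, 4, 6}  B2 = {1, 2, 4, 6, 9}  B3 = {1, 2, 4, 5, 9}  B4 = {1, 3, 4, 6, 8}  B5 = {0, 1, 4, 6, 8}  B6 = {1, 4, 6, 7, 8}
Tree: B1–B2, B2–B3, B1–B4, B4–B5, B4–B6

Yes; width 4.

Vertex coverage: the bags together contain {0, 1, 2, 3, 4, 5, 6, 7, 8, 9}, the full vertex set. Edge coverage: each edge of G has both endpoints in at least one bag. Running intersection: for every vertex, the bags containing it form a connected subtree. All three properties hold, so this is a valid tree decomposition of width max|bag| − 1 = 4, and hence tw(G) ≤ 4.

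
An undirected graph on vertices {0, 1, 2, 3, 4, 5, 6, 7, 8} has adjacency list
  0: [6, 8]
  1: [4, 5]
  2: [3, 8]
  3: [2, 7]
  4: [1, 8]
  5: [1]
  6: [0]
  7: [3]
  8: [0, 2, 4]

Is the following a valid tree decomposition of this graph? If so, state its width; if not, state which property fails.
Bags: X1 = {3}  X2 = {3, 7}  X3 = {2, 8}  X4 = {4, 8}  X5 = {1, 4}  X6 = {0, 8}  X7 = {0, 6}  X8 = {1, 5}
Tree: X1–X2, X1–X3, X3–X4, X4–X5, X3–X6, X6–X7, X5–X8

No — edge (2,3) lies in no bag.

A tree decomposition must satisfy three properties: every vertex lies in some bag; for every edge, both endpoints lie together in some bag; and for every vertex, the bags containing it form a connected subtree. Here edge (2,3) lies in no bag, so the decomposition is invalid.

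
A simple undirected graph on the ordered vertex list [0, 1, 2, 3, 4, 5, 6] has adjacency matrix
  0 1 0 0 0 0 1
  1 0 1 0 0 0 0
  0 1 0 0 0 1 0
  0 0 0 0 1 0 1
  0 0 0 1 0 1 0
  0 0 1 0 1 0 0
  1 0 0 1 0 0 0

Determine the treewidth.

2

A width-2 tree decomposition is:
Bags: B1 = {1, 2, 5}  B2 = {0, 1, 5}  B3 = {0, 5, 6}  B4 = {3, 5, 6}  B5 = {3, 4, 5}
Tree: B1–B2, B2–B3, B3–B4, B4–B5
The largest bag has 3 vertices, giving width 2; this decomposition certifies tw(G) ≤ 2. The edges 5–2–1–0–6–3–4–5 form a cycle, so G is not a tree and its treewidth is at least 2. Therefore the treewidth is 2.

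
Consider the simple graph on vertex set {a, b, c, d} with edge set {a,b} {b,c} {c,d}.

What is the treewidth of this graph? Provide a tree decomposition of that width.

Every bag has size at most 2, so the width is 2 − 1 = 1 and tw(G) ≤ 1. G has an edge, so its treewidth is at least 1. Hence tw(G) = 1 exactly.

Treewidth 1.
Bags: B1 = {c, d}  B2 = {b, c}  B3 = {a, b}
Tree: B1–B2, B2–B3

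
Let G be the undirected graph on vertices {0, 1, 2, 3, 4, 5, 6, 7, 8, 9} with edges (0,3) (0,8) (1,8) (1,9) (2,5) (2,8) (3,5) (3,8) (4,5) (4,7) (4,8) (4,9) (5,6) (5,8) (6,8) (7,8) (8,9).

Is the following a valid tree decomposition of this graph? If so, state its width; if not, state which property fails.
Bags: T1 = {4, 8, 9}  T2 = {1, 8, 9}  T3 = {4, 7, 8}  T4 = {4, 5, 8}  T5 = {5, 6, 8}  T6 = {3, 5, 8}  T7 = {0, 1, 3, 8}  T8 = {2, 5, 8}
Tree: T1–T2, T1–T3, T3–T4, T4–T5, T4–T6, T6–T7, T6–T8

A tree decomposition must satisfy three properties: every vertex lies in some bag; for every edge, both endpoints lie together in some bag; and for every vertex, the bags containing it form a connected subtree. Here bags containing vertex 1 are not connected in the tree, so the decomposition is invalid.

No — bags containing vertex 1 are not connected in the tree.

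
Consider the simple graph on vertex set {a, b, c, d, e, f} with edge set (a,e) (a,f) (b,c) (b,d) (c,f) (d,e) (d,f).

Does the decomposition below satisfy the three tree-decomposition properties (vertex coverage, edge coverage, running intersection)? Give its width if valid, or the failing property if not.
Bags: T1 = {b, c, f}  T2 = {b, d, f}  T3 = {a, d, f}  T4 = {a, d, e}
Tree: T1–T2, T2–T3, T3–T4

Yes; width 2.

Checking the three conditions: (i) the bags cover all of {a, b, c, d, e, f}; (ii) for each edge, some bag contains both endpoints; (iii) the bags containing any fixed vertex form a subtree. All hold, so the decomposition is valid with width 3 − 1 = 2.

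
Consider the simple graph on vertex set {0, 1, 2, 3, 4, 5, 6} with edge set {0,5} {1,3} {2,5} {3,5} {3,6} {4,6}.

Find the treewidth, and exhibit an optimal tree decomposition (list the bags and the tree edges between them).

Treewidth 1.
Bags: B1 = {3, 5}  B2 = {1, 3}  B3 = {0, 5}  B4 = {3, 6}  B5 = {2, 5}  B6 = {4, 6}
Tree: B1–B2, B1–B3, B1–B4, B3–B5, B4–B6

Every bag has size at most 2, so the width is 2 − 1 = 1 and tw(G) ≤ 1. Since G has at least one edge (e.g. 5–3), it is not an edgeless graph, so tw(G) ≥ 1. Combining the bounds, tw(G) = 1.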